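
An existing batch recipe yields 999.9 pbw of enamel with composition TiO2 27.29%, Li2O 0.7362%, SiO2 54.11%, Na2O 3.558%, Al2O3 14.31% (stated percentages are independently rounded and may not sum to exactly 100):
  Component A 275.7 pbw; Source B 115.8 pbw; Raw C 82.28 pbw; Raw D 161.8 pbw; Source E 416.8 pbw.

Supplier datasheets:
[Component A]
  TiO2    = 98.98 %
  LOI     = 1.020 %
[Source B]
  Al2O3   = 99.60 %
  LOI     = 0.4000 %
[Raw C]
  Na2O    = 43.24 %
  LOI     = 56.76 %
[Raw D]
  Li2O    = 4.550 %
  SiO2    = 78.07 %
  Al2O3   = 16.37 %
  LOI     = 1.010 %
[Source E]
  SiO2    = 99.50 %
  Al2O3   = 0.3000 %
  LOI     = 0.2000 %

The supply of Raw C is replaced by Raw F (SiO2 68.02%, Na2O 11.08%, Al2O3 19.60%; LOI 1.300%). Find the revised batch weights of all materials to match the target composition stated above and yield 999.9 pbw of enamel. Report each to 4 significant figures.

Mid-chain values are printed, rounded to 4 significant digits, on the page. Full precision is held in every operation; exactly one rounding goes into every reported value — all derived quantities (LOI, the five compositions, totals, the yield, glass mass) are computed in exact precision starting from the weights for 999.9 pbw of glass, as set out in problem or answer.
Per-oxide target masses for 999.9 pbw enamel:
  TiO2: 27.29% × 999.9 = 272.9 pbw
  Li2O: 0.7362% × 999.9 = 7.361 pbw
  SiO2: 54.11% × 999.9 = 541.0 pbw
  Na2O: 3.558% × 999.9 = 35.58 pbw
  Al2O3: 14.31% × 999.9 = 143.1 pbw
A balance pass over the oxides, given the weights on record, per the basis as stated (sums match the target masses modulo rounding of the values):
  TiO2: 275.7·0.9898 = 272.9 pbw (target 272.9 pbw)
  Li2O: 161.8·0.04550 = 7.362 pbw (target 7.361 pbw)
  SiO2: 321.1·0.6802 + 161.8·0.7807 + 197.3·0.9950 = 541.0 pbw (target 541.0 pbw)
  Na2O: 321.1·0.1108 = 35.58 pbw (target 35.58 pbw)
  Al2O3: 53.29·0.9960 + 321.1·0.1960 + 161.8·0.1637 + 197.3·0.003000 = 143.1 pbw (target 143.1 pbw)
Glass-mass closure: total charge less LOI = 1000 pbw (the Σ of target masses is 999.9 pbw; the stated basis being 999.9 pbw — gaps are rounding artifacts).
Batch total: Σ batch = 1009 pbw; Σ batch·LOI gives LOI loss = 9.228 pbw; glass ÷ batch gives a yield of 99.09%.

Revised batch per 999.9 pbw enamel:
  Component A: 275.7 pbw
  Source B: 53.29 pbw
  Raw F: 321.1 pbw
  Raw D: 161.8 pbw
  Source E: 197.3 pbw
Total batch = 1009 pbw; LOI loss = 9.228 pbw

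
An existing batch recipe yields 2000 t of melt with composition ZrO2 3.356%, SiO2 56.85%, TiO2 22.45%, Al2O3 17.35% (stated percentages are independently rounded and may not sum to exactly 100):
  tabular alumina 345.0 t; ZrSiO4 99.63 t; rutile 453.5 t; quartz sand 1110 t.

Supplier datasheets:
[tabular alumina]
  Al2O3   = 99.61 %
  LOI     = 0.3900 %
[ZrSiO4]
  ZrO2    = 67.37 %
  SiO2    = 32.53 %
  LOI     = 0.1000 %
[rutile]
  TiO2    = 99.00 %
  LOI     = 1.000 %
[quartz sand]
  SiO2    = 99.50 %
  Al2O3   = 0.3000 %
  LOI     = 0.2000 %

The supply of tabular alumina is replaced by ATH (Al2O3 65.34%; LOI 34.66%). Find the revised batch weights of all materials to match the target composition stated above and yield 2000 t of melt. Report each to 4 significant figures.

Revised batch per 2000 t melt:
  ATH: 526.0 t
  ZrSiO4: 99.63 t
  rutile: 453.5 t
  quartz sand: 1110 t
Total batch = 2189 t; LOI loss = 189.2 t

Rounding to four significant figures extends to each intermediate as printed. All arithmetic carries full float precision from start to finish; each reported figure is rounded once only; all derived quantities (four oxide percentages, ignition loss, net glass mass, the yield, totals) are re-derived in exact precision starting from the weights for 2000 t of glass, as written in the problem or answer text.
Oxide-by-oxide targets in 2000 t melt:
  ZrO2: 3.356% × 2000 = 67.12 t
  SiO2: 56.85% × 2000 = 1137 t
  TiO2: 22.45% × 2000 = 449.0 t
  Al2O3: 17.35% × 2000 = 347.0 t
Per-oxide balance check with the batch weights as given, versus the basis set out (oxide sums agree with the targets once rounding is allowed for):
  ZrO2: 99.63·0.6737 = 67.12 t (target 67.12 t)
  SiO2: 99.63·0.3253 + 1110·0.9950 = 1137 t (target 1137 t)
  TiO2: 453.5·0.9900 = 449.0 t (target 449.0 t)
  Al2O3: 526.0·0.6534 + 1110·0.003000 = 347.0 t (target 347.0 t)
Glass-mass sanity pass: batch total minus LOI = 2000 t (the Σ of target masses is 2000 t; against the stated basis, 2000 t — rounding explains the deltas).
Adding the batch up: Σ batch = 2189 t; LOI removed, Σ of batch·LOI: 189.2 t; yield, glass over the total, = 91.36%.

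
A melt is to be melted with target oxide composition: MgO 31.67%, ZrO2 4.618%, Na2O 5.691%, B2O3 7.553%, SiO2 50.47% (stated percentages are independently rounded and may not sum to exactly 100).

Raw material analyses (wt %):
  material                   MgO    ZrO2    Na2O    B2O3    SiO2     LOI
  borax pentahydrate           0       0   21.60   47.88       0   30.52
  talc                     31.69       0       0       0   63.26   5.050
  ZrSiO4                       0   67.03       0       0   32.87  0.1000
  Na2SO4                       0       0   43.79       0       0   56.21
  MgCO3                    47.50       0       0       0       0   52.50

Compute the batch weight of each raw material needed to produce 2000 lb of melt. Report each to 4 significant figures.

In-progress results are printed (rounded to 4 significant figures) in the printout — all arithmetic holds full float precision all the way through; each reported number takes exactly one rounding; all derived quantities are rebuilt in full precision (yield, LOI, the totals, glass mass, the five compositions) using the weight values on 2000 lb of glass, as written in the question or the answer.
Oxide-by-oxide targets in 2000 lb melt:
  MgO: 31.67% × 2000 = 633.4 lb
  ZrO2: 4.618% × 2000 = 92.36 lb
  Na2O: 5.691% × 2000 = 113.8 lb
  B2O3: 7.553% × 2000 = 151.1 lb
  SiO2: 50.47% × 2000 = 1009 lb
A balance pass over the oxides, per the reported batch figures, per the basis as stated (sum by sum, the targets are met once rounding is allowed for):
  MgO: 1524·0.3169 + 316.7·0.4750 = 633.4 lb (target 633.4 lb)
  ZrO2: 137.8·0.6703 = 92.37 lb (target 92.36 lb)
  Na2O: 315.5·0.2160 + 104.3·0.4379 = 113.8 lb (target 113.8 lb)
  B2O3: 315.5·0.4788 = 151.1 lb (target 151.1 lb)
  SiO2: 1524·0.6326 + 137.8·0.3287 = 1009 lb (target 1009 lb)
Consistency of the glass mass: Σ batch − LOI loss = 2000 lb (oxide target masses add up to 2000 lb; the stated basis being 2000 lb — deltas are rounding alone).
Batch grand total — Σ batch = 2398 lb; the LOI term Σ batch·LOI equals 398.3 lb; yield, glass over the total, = 83.39%.

Batch per 2000 lb melt:
  borax pentahydrate: 315.5 lb
  talc: 1524 lb
  ZrSiO4: 137.8 lb
  Na2SO4: 104.3 lb
  MgCO3: 316.7 lb
Total batch = 2398 lb; LOI loss = 398.3 lb; yield = 83.39%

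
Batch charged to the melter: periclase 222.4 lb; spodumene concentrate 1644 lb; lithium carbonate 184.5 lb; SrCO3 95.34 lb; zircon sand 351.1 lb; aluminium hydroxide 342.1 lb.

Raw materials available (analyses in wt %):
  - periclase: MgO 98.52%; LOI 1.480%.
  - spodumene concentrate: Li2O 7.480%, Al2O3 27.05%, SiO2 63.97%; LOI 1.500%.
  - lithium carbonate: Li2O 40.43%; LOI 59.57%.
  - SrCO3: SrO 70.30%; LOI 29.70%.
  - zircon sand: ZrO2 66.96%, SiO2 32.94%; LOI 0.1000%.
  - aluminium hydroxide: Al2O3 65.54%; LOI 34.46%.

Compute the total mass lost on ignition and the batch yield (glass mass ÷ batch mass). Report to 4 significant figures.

The whole derivation maintains exact precision from first step to last; the intermediate values are shown rounded to four significant digits when written out. A single rounding produces each reported result; derived quantities (yield, LOI, net glass mass, six oxide percentages, totals) are computed using the weight values for 2555 lb of glass in exact precision, exactly as printed in question or answer.
Ignition loss by material:
  periclase: 222.4 × 0.01480 = 3.292 lb
  spodumene concentrate: 1644 × 0.01500 = 24.66 lb
  lithium carbonate: 184.5 × 0.5957 = 109.9 lb
  SrCO3: 95.34 × 0.2970 = 28.32 lb
  zircon sand: 351.1 × 0.001000 = 0.3511 lb
  aluminium hydroxide: 342.1 × 0.3446 = 117.9 lb
Total LOI = 284.4 lb
Glass = batch − LOI = 2839 − 284.4 = 2555 lb

LOI loss = 284.4 lb; glass = 2555 lb; yield = 89.98%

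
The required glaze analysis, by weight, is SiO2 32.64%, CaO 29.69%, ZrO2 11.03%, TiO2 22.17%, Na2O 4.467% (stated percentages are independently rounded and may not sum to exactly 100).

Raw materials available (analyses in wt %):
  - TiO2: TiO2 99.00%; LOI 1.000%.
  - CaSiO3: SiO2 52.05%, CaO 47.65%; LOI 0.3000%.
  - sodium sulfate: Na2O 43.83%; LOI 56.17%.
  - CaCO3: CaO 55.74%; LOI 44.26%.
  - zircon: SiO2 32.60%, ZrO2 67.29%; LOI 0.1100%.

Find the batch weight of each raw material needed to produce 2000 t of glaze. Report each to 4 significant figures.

Exact precision is carried from first step to last — the intermediate values are printed, with 4-significant-digit rounding, in the printout — a single rounding yields each reported number. All derived quantities are carried starting from the weights for 2000 t of glass in full precision (yield, LOI, the totals, the five compositions, glass mass) precisely as stated by the question or the answer.
Target oxide masses per 2000 t glaze:
  SiO2: 32.64% × 2000 = 652.8 t
  CaO: 29.69% × 2000 = 593.8 t
  ZrO2: 11.03% × 2000 = 220.6 t
  TiO2: 22.17% × 2000 = 443.4 t
  Na2O: 4.467% × 2000 = 89.34 t
Oxide-by-oxide audit from the weights as reported, relative to the basis at hand (every target is met by its sum within answer rounding):
  SiO2: 1049·0.5205 + 327.8·0.3260 = 652.9 t (target 652.8 t)
  CaO: 1049·0.4765 + 168.7·0.5574 = 593.9 t (target 593.8 t)
  ZrO2: 327.8·0.6729 = 220.6 t (target 220.6 t)
  TiO2: 447.9·0.9900 = 443.4 t (target 443.4 t)
  Na2O: 203.8·0.4383 = 89.33 t (target 89.34 t)
Glass-mass bookkeeping: net batch after ignition = 2000 t (per-oxide target masses sum to 2000 t; with the basis standing at 2000 t — gaps are rounding artifacts).
Whole-batch sum: Σ batch = 2197 t; Σ batch·LOI gives LOI loss = 197.1 t; yield: glass divided by total = 91.03%.

Batch per 2000 t glaze:
  TiO2: 447.9 t
  CaSiO3: 1049 t
  sodium sulfate: 203.8 t
  CaCO3: 168.7 t
  zircon: 327.8 t
Total batch = 2197 t; LOI loss = 197.1 t; yield = 91.03%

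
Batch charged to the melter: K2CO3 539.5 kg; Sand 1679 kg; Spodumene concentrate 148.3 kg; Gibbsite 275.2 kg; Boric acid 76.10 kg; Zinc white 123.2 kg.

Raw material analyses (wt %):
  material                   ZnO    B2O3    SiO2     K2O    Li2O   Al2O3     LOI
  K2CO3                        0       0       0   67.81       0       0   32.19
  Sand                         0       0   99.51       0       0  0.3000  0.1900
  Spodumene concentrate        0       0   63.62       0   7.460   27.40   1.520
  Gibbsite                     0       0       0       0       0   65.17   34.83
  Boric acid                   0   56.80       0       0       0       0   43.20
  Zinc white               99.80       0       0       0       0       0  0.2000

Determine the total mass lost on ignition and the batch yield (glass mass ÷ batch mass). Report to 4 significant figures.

LOI loss = 308.1 kg; glass = 2533 kg; yield = 89.16%

Values along the way are shown rounded off to 4 significant digits between the steps; every computation maintains exact precision from start to finish; exactly one rounding goes into every reported value. The derived quantities (the yield, ignition loss, glass mass, the six compositions, totals) are recomputed from the weighed amounts on 2533 kg of glass in exact precision precisely as stated by the problem or answer text.
Ignition loss by material:
  K2CO3: 539.5 × 0.3219 = 173.7 kg
  Sand: 1679 × 0.001900 = 3.190 kg
  Spodumene concentrate: 148.3 × 0.01520 = 2.254 kg
  Gibbsite: 275.2 × 0.3483 = 95.85 kg
  Boric acid: 76.10 × 0.4320 = 32.88 kg
  Zinc white: 123.2 × 0.002000 = 0.2464 kg
Total LOI = 308.1 kg
Glass = batch − LOI = 2841 − 308.1 = 2533 kg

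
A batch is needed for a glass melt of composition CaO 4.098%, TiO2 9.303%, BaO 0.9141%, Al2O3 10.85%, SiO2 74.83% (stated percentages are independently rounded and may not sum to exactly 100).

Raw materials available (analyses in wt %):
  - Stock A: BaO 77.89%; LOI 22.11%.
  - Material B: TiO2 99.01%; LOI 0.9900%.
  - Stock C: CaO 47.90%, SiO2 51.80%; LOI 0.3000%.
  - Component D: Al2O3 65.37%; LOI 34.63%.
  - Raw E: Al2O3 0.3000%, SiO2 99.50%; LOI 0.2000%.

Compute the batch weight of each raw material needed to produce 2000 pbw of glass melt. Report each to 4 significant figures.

Full float precision is maintained through the solve — mid-chain values appear (rounded to 4 significant figures) within the worked lines. Every reported value undergoes a single rounding. All derived quantities are re-derived from the batch weights at 2000 pbw of glass at exact precision (the totals, the yield, the five compositions, net glass mass, LOI), as written in the problem or answer text.
Target masses of each oxide per 2000 pbw glass melt:
  CaO: 4.098% × 2000 = 81.96 pbw
  TiO2: 9.303% × 2000 = 186.1 pbw
  BaO: 0.9141% × 2000 = 18.28 pbw
  Al2O3: 10.85% × 2000 = 217.0 pbw
  SiO2: 74.83% × 2000 = 1497 pbw
Sums-versus-targets review from the weights as reported, against the basis in use (summed amounts equal target values once rounding is allowed for):
  CaO: 171.1·0.4790 = 81.96 pbw (target 81.96 pbw)
  TiO2: 187.9·0.9901 = 186.0 pbw (target 186.1 pbw)
  BaO: 23.47·0.7789 = 18.28 pbw (target 18.28 pbw)
  Al2O3: 325.5·0.6537 + 1415·0.003000 = 217.0 pbw (target 217.0 pbw)
  SiO2: 171.1·0.5180 + 1415·0.9950 = 1497 pbw (target 1497 pbw)
Glass-mass closure: the batch minus its LOI: 2000 pbw (the targets, summed, come to 2000 pbw; against the stated basis, 2000 pbw — gaps are rounding artifacts).
Whole-batch sum: Σ batch = 2123 pbw; the LOI term Σ batch·LOI equals 123.1 pbw; yield, glass over the total, = 94.20%.

Batch per 2000 pbw glass melt:
  Stock A: 23.47 pbw
  Material B: 187.9 pbw
  Stock C: 171.1 pbw
  Component D: 325.5 pbw
  Raw E: 1415 pbw
Total batch = 2123 pbw; LOI loss = 123.1 pbw; yield = 94.20%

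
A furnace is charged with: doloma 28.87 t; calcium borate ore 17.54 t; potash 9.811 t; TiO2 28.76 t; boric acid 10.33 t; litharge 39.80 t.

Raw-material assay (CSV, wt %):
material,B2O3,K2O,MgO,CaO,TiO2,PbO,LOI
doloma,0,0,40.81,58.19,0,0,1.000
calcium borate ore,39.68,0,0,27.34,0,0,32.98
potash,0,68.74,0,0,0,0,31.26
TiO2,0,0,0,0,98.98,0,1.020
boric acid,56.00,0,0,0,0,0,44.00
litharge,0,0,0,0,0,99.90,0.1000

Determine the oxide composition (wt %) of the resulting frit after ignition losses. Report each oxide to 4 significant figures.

Glass mass = 121.1 t (batch 135.1 − LOI 14.02).
Composition: B2O3 10.52%, K2O 5.569%, MgO 9.730%, CaO 17.83%, TiO2 23.51%, PbO 32.83%

Values along the way are shown (rounded to 4 significant figures) in the working — every computation carries full float precision end to end; every reported value is rounded a single time — derived quantities (six oxide percentages, LOI, yield, net glass mass, the totals) are computed in full precision from the weighed amounts at 121.1 t of glass, as given in the problem or the answer.
What the batch supplies per oxide:
  B2O3: 17.54·0.3968 + 10.33·0.5600 = 12.74 t
  K2O: 9.811·0.6874 = 6.744 t
  MgO: 28.87·0.4081 = 11.78 t
  CaO: 28.87·0.5819 + 17.54·0.2734 = 21.59 t
  TiO2: 28.76·0.9898 = 28.47 t
  PbO: 39.80·0.9990 = 39.76 t
LOI: 28.87·0.01000 + 17.54·0.3298 + 9.811·0.3126 + 28.76·0.01020 + 10.33·0.4400 + 39.80·0.001000 = 14.02 t
Net of LOI, the glass mass = 135.1 − 14.02 = 121.1 t (the oxide masses sum to this)
wt % = 100 × oxide mass / glass mass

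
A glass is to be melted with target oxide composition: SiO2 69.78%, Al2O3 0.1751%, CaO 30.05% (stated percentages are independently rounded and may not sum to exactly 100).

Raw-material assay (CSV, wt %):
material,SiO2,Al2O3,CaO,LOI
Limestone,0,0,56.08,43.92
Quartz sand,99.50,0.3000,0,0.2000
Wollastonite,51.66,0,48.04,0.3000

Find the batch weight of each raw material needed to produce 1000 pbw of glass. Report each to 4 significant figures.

Batch per 1000 pbw glass:
  Limestone: 341.7 pbw
  Quartz sand: 583.7 pbw
  Wollastonite: 226.6 pbw
Total batch = 1152 pbw; LOI loss = 151.9 pbw; yield = 86.81%

Values along the way appear, rounded to four significant figures, within the worked lines — all internal work holds full precision at all times. A single rounding produces each reported figure. Derived quantities are recomputed from the batch weights per 1000 pbw of glass in full float precision (three oxide percentages, LOI, glass mass, totals, yield), as set out in problem or answer.
Per-oxide target masses for 1000 pbw glass:
  SiO2: 69.78% × 1000 = 697.8 pbw
  Al2O3: 0.1751% × 1000 = 1.751 pbw
  CaO: 30.05% × 1000 = 300.5 pbw
Checking each oxide sum working from each reported weight, at the basis given (sum by sum, the targets are met net of answer rounding effects):
  SiO2: 583.7·0.9950 + 226.6·0.5166 = 697.8 pbw (target 697.8 pbw)
  Al2O3: 583.7·0.003000 = 1.751 pbw (target 1.751 pbw)
  CaO: 341.7·0.5608 + 226.6·0.4804 = 300.5 pbw (target 300.5 pbw)
Glass-mass sanity pass: total batch − LOI = 1000 pbw (targets for the oxides total 1000 pbw; basis as stated: 1000 pbw — deltas are rounding alone).
Whole-batch sum: Σ batch = 1152 pbw; ignition loss, Σ(batch × LOI) = 151.9 pbw; the yield ratio, glass ÷ batch: 86.81%.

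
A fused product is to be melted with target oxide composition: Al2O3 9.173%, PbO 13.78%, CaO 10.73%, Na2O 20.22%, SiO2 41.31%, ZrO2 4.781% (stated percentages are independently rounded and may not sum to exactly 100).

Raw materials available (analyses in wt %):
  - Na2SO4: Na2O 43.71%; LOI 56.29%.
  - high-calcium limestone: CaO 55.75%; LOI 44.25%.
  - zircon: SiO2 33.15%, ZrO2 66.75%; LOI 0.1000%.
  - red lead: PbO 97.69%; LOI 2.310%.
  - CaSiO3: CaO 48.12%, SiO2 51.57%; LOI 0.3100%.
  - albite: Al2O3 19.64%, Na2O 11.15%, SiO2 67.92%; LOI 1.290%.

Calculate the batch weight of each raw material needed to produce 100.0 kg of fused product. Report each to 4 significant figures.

Batch per 100.0 kg fused product:
  Na2SO4: 34.35 kg
  high-calcium limestone: 7.174 kg
  zircon: 7.163 kg
  red lead: 14.11 kg
  CaSiO3: 13.99 kg
  albite: 46.71 kg
Total batch = 123.5 kg; LOI loss = 23.49 kg; yield = 80.98%

Values along the way are rounded to four significant digits when quoted — the whole derivation maintains full float precision from first step to last — every reported figure is rounded a single time. All derived quantities (ignition loss, yield, six oxide percentages, glass mass, the totals) are recomputed at full precision starting from the weights per 100.0 kg of glass exactly as shown in either problem or answer.
Target oxide masses per 100.0 kg fused product:
  Al2O3: 9.173% × 100.0 = 9.173 kg
  PbO: 13.78% × 100.0 = 13.78 kg
  CaO: 10.73% × 100.0 = 10.73 kg
  Na2O: 20.22% × 100.0 = 20.22 kg
  SiO2: 41.31% × 100.0 = 41.31 kg
  ZrO2: 4.781% × 100.0 = 4.781 kg
Oxide-by-oxide audit given the weights on record, on the stated basis (target by target, the sums agree given rounding of the digits):
  Al2O3: 46.71·0.1964 = 9.174 kg (target 9.173 kg)
  PbO: 14.11·0.9769 = 13.78 kg (target 13.78 kg)
  CaO: 7.174·0.5575 + 13.99·0.4812 = 10.73 kg (target 10.73 kg)
  Na2O: 34.35·0.4371 + 46.71·0.1115 = 20.22 kg (target 20.22 kg)
  SiO2: 7.163·0.3315 + 13.99·0.5157 + 46.71·0.6792 = 41.31 kg (target 41.31 kg)
  ZrO2: 7.163·0.6675 = 4.781 kg (target 4.781 kg)
Auditing the glass mass value: Σ batch − LOI loss = 100.0 kg (summing oxide targets gives 99.99 kg; stated basis 100.0 kg — deltas are rounding alone).
Batch grand total — Σ batch = 123.5 kg; the LOI term Σ batch·LOI equals 23.49 kg; yield = glass ÷ total batch = 80.98%.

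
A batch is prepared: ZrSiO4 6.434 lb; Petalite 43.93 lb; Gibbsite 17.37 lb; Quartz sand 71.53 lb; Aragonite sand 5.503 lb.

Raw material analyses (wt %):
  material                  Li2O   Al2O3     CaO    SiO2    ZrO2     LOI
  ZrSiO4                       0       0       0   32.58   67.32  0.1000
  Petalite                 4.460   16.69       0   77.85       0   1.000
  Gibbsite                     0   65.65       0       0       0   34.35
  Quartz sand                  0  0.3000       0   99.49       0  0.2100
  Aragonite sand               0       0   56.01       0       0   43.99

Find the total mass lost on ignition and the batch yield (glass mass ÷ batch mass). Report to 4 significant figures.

Each numeric step runs at full float precision at each step; working values are shown, with 4-significant-digit rounding, within the worked lines — exactly one rounding lands on each reported value — the derived quantities are rebuilt in full float precision (LOI, the totals, the yield, five oxide percentages, glass mass) from the weighed amounts on 135.8 lb of glass as quoted within problem or answer.
LOI of each material in turn:
  ZrSiO4: 6.434 × 0.001000 = 0.006434 lb
  Petalite: 43.93 × 0.01000 = 0.4393 lb
  Gibbsite: 17.37 × 0.3435 = 5.967 lb
  Quartz sand: 71.53 × 0.002100 = 0.1502 lb
  Aragonite sand: 5.503 × 0.4399 = 2.421 lb
Total LOI = 8.983 lb
Glass = batch − LOI = 144.8 − 8.983 = 135.8 lb

LOI loss = 8.983 lb; glass = 135.8 lb; yield = 93.79%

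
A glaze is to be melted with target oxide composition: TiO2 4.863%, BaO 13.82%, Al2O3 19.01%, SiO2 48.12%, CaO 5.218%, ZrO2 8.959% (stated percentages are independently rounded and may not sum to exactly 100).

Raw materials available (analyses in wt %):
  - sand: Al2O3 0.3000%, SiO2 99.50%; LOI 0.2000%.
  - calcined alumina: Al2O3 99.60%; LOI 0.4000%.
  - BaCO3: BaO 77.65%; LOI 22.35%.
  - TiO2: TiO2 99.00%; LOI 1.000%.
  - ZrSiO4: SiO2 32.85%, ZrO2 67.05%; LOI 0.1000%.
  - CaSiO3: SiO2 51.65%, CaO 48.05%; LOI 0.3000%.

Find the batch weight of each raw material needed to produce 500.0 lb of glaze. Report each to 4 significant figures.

Batch per 500.0 lb glaze:
  sand: 191.6 lb
  calcined alumina: 94.85 lb
  BaCO3: 88.99 lb
  TiO2: 24.56 lb
  ZrSiO4: 66.81 lb
  CaSiO3: 54.30 lb
Total batch = 521.1 lb; LOI loss = 21.13 lb; yield = 95.95%

The intermediate values are shown rounded to four significant digits in the printout; each numeric step runs at exact precision at every stage; every reported value takes exactly one rounding. Derived quantities (LOI, yield, the six compositions, net glass mass, totals) are carried at full precision using the weight values on 500.0 lb of glass as they appear in question or answer.
Oxide mass targets, per 500.0 lb glaze:
  TiO2: 4.863% × 500.0 = 24.32 lb
  BaO: 13.82% × 500.0 = 69.10 lb
  Al2O3: 19.01% × 500.0 = 95.05 lb
  SiO2: 48.12% × 500.0 = 240.6 lb
  CaO: 5.218% × 500.0 = 26.09 lb
  ZrO2: 8.959% × 500.0 = 44.80 lb
Balance tally, oxide-wise, per the reported batch figures, versus the basis set out (each sum matches its target mass modulo rounding of the values):
  TiO2: 24.56·0.9900 = 24.31 lb (target 24.32 lb)
  BaO: 88.99·0.7765 = 69.10 lb (target 69.10 lb)
  Al2O3: 191.6·0.003000 + 94.85·0.9960 = 95.05 lb (target 95.05 lb)
  SiO2: 191.6·0.9950 + 66.81·0.3285 + 54.30·0.5165 = 240.6 lb (target 240.6 lb)
  CaO: 54.30·0.4805 = 26.09 lb (target 26.09 lb)
  ZrO2: 66.81·0.6705 = 44.80 lb (target 44.80 lb)
Mass balance on the glass: Σ batch − LOI loss = 500.0 lb (targets for the oxides total 499.9 lb; versus the stated basis of 500.0 lb — rounding explains the deltas).
Adding the batch up: Σ batch = 521.1 lb; ignition loss, Σ(batch × LOI) = 21.13 lb; yield = glass ÷ total batch = 95.95%.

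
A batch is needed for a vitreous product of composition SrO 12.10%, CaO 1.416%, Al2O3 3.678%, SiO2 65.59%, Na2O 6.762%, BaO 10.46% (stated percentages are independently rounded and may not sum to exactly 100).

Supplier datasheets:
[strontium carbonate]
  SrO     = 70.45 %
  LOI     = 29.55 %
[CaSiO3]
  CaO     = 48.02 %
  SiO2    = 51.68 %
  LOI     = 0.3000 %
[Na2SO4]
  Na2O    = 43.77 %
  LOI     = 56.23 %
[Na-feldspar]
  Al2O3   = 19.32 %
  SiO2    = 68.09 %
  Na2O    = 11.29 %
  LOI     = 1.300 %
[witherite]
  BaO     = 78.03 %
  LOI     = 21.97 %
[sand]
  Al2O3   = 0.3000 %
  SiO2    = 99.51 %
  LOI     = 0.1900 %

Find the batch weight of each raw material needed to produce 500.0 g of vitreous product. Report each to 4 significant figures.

Batch per 500.0 g vitreous product:
  strontium carbonate: 85.88 g
  CaSiO3: 14.74 g
  Na2SO4: 53.73 g
  Na-feldspar: 91.16 g
  witherite: 67.03 g
  sand: 259.5 g
Total batch = 572.0 g; LOI loss = 72.04 g; yield = 87.41%

The intermediate values are printed rounded to four significant figures between the steps. Each numeric step carries full precision throughout — exactly one rounding lands on every reported result. Derived quantities (yield, glass mass, the six compositions, the totals, ignition loss) are computed in full precision using the weight values per 500.0 g of glass as quoted within the question or the answer.
Target oxide masses per 500.0 g vitreous product:
  SrO: 12.10% × 500.0 = 60.50 g
  CaO: 1.416% × 500.0 = 7.080 g
  Al2O3: 3.678% × 500.0 = 18.39 g
  SiO2: 65.59% × 500.0 = 328.0 g
  Na2O: 6.762% × 500.0 = 33.81 g
  BaO: 10.46% × 500.0 = 52.30 g
Sums-versus-targets review per the reported batch figures, per the basis as stated (target by target, the sums agree within answer rounding):
  SrO: 85.88·0.7045 = 60.50 g (target 60.50 g)
  CaO: 14.74·0.4802 = 7.078 g (target 7.080 g)
  Al2O3: 91.16·0.1932 + 259.5·0.003000 = 18.39 g (target 18.39 g)
  SiO2: 14.74·0.5168 + 91.16·0.6809 + 259.5·0.9951 = 327.9 g (target 328.0 g)
  Na2O: 53.73·0.4377 + 91.16·0.1129 = 33.81 g (target 33.81 g)
  BaO: 67.03·0.7803 = 52.30 g (target 52.30 g)
Mass balance on the glass: whole batch net of LOI = 500.0 g (summing oxide targets gives 500.0 g; the stated basis being 500.0 g — a pure rounding effect).
Batch grand total — Σ batch = 572.0 g; ignition loss, Σ(batch × LOI) = 72.04 g; glass ÷ batch gives a yield of 87.41%.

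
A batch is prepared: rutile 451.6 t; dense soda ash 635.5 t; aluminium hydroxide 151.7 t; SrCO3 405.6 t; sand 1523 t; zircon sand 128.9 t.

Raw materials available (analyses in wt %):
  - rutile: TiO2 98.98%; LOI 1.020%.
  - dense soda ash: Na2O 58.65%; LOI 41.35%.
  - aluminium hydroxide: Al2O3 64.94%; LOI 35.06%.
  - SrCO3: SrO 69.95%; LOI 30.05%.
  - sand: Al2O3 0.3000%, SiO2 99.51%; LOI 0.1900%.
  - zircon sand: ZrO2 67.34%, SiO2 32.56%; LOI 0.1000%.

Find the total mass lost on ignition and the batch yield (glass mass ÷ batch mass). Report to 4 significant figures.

LOI loss = 445.5 t; glass = 2851 t; yield = 86.49%

Intermediates appear (rounded to four significant digits) as written. Each numeric step keeps exact precision at all times — each reported number receives exactly one rounding; all derived quantities are rebuilt from the weighed amounts at 2851 t of glass in full precision (ignition loss, the totals, glass mass, the six compositions, the yield), as written in the problem or the answer.
Loss on ignition, line by line:
  rutile: 451.6 × 0.01020 = 4.606 t
  dense soda ash: 635.5 × 0.4135 = 262.8 t
  aluminium hydroxide: 151.7 × 0.3506 = 53.19 t
  SrCO3: 405.6 × 0.3005 = 121.9 t
  sand: 1523 × 0.001900 = 2.894 t
  zircon sand: 128.9 × 0.001000 = 0.1289 t
Total LOI = 445.5 t
Glass = batch − LOI = 3296 − 445.5 = 2851 t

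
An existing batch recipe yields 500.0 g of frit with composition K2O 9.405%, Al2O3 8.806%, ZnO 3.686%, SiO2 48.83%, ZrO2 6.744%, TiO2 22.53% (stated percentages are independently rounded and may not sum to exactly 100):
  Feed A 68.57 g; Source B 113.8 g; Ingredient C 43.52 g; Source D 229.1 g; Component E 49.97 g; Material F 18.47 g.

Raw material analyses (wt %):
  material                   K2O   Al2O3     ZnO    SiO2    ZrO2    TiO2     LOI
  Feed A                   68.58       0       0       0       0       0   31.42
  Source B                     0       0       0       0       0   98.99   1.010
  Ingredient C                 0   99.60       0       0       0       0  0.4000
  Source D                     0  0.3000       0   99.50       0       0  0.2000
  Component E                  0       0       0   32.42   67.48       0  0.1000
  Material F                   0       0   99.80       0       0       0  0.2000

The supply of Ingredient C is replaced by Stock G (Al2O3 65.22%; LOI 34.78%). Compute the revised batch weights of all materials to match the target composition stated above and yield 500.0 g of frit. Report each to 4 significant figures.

Revised batch per 500.0 g frit:
  Feed A: 68.57 g
  Source B: 113.8 g
  Stock G: 66.46 g
  Source D: 229.1 g
  Component E: 49.97 g
  Material F: 18.47 g
Total batch = 546.4 g; LOI loss = 46.35 g

All arithmetic carries full precision from start to finish — values along the way appear (rounded to 4 significant figures) as written; every reported result carries a single rounding. The derived quantities, which include the six compositions, net glass mass, totals, LOI, the yield, are recomputed in full precision, as written in the problem or answer text, from the batch weights for 500.0 g of glass.
Target masses of each oxide per 500.0 g frit:
  K2O: 9.405% × 500.0 = 47.02 g
  Al2O3: 8.806% × 500.0 = 44.03 g
  ZnO: 3.686% × 500.0 = 18.43 g
  SiO2: 48.83% × 500.0 = 244.2 g
  ZrO2: 6.744% × 500.0 = 33.72 g
  TiO2: 22.53% × 500.0 = 112.6 g
Mass-balance tally per oxide on the weights just shown, at the basis given (delivered sums recover each target net of answer rounding effects):
  K2O: 68.57·0.6858 = 47.03 g (target 47.02 g)
  Al2O3: 66.46·0.6522 + 229.1·0.003000 = 44.03 g (target 44.03 g)
  ZnO: 18.47·0.9980 = 18.43 g (target 18.43 g)
  SiO2: 229.1·0.9950 + 49.97·0.3242 = 244.2 g (target 244.2 g)
  ZrO2: 49.97·0.6748 = 33.72 g (target 33.72 g)
  TiO2: 113.8·0.9899 = 112.7 g (target 112.6 g)
Glass-mass sanity pass: total charge less LOI = 500.0 g (oxide target masses add up to 500.0 g; the stated basis being 500.0 g — any gap is answer rounding).
Adding the batch up: Σ batch = 546.4 g; the LOI term Σ batch·LOI equals 46.35 g; glass ÷ batch gives a yield of 91.52%.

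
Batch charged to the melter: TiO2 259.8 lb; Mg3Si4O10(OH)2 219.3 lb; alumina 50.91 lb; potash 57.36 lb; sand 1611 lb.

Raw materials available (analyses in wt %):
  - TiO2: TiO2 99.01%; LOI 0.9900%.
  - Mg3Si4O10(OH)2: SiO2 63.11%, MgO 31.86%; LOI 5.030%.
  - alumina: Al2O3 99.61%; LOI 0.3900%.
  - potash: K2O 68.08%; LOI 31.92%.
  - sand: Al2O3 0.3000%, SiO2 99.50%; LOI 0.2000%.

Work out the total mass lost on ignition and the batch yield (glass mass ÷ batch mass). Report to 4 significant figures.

LOI loss = 35.33 lb; glass = 2163 lb; yield = 98.39%

Each numeric step maintains full float precision at all times; intermediates are shown, with 4-significant-figure rounding, alongside each step. Every reported value receives exactly one rounding — derived quantities are carried at full precision (totals, net glass mass, LOI, the five compositions, yield) from the weighed amounts at 2163 lb of glass as written in the problem or answer text.
Loss on ignition, line by line:
  TiO2: 259.8 × 0.009900 = 2.572 lb
  Mg3Si4O10(OH)2: 219.3 × 0.05030 = 11.03 lb
  alumina: 50.91 × 0.003900 = 0.1985 lb
  potash: 57.36 × 0.3192 = 18.31 lb
  sand: 1611 × 0.002000 = 3.222 lb
Total LOI = 35.33 lb
Glass = batch − LOI = 2198 − 35.33 = 2163 lb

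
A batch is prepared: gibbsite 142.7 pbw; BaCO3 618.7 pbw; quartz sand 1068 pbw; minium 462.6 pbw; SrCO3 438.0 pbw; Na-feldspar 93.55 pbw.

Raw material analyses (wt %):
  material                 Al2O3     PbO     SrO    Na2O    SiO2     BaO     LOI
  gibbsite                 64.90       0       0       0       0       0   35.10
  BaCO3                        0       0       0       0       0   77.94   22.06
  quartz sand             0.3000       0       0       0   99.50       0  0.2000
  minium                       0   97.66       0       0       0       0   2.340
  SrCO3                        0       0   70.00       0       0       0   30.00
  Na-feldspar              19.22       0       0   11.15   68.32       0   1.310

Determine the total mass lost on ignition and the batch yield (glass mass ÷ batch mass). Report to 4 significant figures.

LOI loss = 332.2 pbw; glass = 2491 pbw; yield = 88.24%

Mid-chain values are printed, rounded to 4 significant digits, within the worked lines; the working math runs at full float precision at every stage — a single rounding finalizes every reported figure. All derived quantities, including the yield, totals, six oxide percentages, glass mass, ignition loss, are computed using the weight values on 2491 pbw of glass at full precision, as quoted within the question or the answer.
Per-material ignition loss:
  gibbsite: 142.7 × 0.3510 = 50.09 pbw
  BaCO3: 618.7 × 0.2206 = 136.5 pbw
  quartz sand: 1068 × 0.002000 = 2.136 pbw
  minium: 462.6 × 0.02340 = 10.82 pbw
  SrCO3: 438.0 × 0.3000 = 131.4 pbw
  Na-feldspar: 93.55 × 0.01310 = 1.226 pbw
Total LOI = 332.2 pbw
Glass = batch − LOI = 2824 − 332.2 = 2491 pbw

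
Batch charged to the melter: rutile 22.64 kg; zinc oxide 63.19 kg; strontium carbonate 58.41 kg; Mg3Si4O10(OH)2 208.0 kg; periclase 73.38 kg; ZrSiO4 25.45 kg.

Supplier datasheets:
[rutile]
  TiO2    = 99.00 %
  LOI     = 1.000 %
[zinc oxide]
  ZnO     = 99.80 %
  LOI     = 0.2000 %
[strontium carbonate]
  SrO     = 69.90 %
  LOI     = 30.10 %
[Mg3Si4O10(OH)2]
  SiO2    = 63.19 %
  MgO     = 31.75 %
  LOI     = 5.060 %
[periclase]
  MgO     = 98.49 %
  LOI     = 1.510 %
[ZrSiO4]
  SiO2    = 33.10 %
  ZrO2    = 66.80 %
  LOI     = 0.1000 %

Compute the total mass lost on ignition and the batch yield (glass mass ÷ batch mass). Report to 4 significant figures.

LOI loss = 29.59 kg; glass = 421.5 kg; yield = 93.44%

The whole derivation holds full precision all the way through; mid-chain values are displayed, rounded to four significant digits, alongside each step. Every reported number is rounded just once; the derived quantities (six oxide percentages, yield, the totals, LOI, glass mass) are recomputed from the weighed amounts per 421.5 kg of glass at exact precision, as written in question or answer.
Material-by-material LOI:
  rutile: 22.64 × 0.01000 = 0.2264 kg
  zinc oxide: 63.19 × 0.002000 = 0.1264 kg
  strontium carbonate: 58.41 × 0.3010 = 17.58 kg
  Mg3Si4O10(OH)2: 208.0 × 0.05060 = 10.52 kg
  periclase: 73.38 × 0.01510 = 1.108 kg
  ZrSiO4: 25.45 × 0.001000 = 0.02545 kg
Total LOI = 29.59 kg
Glass = batch − LOI = 451.1 − 29.59 = 421.5 kg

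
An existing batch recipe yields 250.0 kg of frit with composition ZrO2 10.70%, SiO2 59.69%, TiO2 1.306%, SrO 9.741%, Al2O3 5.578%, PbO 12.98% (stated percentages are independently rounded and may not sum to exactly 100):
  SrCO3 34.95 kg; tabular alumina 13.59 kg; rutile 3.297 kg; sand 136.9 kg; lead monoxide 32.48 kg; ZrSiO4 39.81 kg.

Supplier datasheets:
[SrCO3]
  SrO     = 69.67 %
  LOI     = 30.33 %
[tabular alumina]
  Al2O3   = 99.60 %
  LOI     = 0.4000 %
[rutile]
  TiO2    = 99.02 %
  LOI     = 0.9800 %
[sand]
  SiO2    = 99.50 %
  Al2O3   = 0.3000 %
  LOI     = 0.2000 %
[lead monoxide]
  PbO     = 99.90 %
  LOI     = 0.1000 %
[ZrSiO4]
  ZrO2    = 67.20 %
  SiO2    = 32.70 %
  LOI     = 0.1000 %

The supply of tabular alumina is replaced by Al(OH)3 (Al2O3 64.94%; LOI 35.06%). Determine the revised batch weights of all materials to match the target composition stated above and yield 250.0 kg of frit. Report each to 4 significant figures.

Every computation holds exact precision end to end — working values are printed (rounded to four significant digits) when written out. A single rounding yields each reported result. All derived quantities are computed using the weight values per 250.0 kg of glass in exact precision (the six compositions, yield, ignition loss, glass mass, the totals) as set out in the problem or answer text.
Per-oxide target masses for 250.0 kg frit:
  ZrO2: 10.70% × 250.0 = 26.75 kg
  SiO2: 59.69% × 250.0 = 149.2 kg
  TiO2: 1.306% × 250.0 = 3.265 kg
  SrO: 9.741% × 250.0 = 24.35 kg
  Al2O3: 5.578% × 250.0 = 13.94 kg
  PbO: 12.98% × 250.0 = 32.45 kg
Checking each oxide sum given the weights on record, for the quoted basis mass (each sum matches its target mass within answer rounding):
  ZrO2: 39.81·0.6720 = 26.75 kg (target 26.75 kg)
  SiO2: 136.9·0.9950 + 39.81·0.3270 = 149.2 kg (target 149.2 kg)
  TiO2: 3.297·0.9902 = 3.265 kg (target 3.265 kg)
  SrO: 34.95·0.6967 = 24.35 kg (target 24.35 kg)
  Al2O3: 20.84·0.6494 + 136.9·0.003000 = 13.94 kg (target 13.94 kg)
  PbO: 32.48·0.9990 = 32.45 kg (target 32.45 kg)
Mass balance on the glass: total batch − LOI = 250.0 kg (per-oxide target masses sum to 250.0 kg; versus the stated basis of 250.0 kg — rounding explains the deltas).
Whole-batch sum: Σ batch = 268.3 kg; loss to ignition Σ batch·LOI = 18.29 kg; yield = glass ÷ total batch = 93.18%.

Revised batch per 250.0 kg frit:
  SrCO3: 34.95 kg
  Al(OH)3: 20.84 kg
  rutile: 3.297 kg
  sand: 136.9 kg
  lead monoxide: 32.48 kg
  ZrSiO4: 39.81 kg
Total batch = 268.3 kg; LOI loss = 18.29 kg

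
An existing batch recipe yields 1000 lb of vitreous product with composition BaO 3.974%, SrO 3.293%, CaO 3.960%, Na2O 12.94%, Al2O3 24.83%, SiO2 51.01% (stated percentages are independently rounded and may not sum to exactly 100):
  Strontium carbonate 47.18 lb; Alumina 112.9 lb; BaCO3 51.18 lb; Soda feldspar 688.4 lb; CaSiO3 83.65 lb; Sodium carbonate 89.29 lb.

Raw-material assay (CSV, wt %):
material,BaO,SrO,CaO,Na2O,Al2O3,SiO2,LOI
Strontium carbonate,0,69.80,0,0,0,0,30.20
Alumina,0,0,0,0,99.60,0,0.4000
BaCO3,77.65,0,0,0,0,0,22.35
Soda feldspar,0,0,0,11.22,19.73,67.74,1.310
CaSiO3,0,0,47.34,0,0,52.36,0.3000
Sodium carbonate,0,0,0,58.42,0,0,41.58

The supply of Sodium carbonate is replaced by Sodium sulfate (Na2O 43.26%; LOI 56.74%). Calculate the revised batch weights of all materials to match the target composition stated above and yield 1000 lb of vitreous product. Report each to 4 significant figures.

The intermediate values appear rounded to 4 significant digits across the worked steps — each numeric step carries full precision through every step. Each reported number carries a single rounding — all derived quantities are recomputed in exact precision (ignition loss, totals, net glass mass, six oxide percentages, yield) using the weight values per 1000 lb of glass, exactly as printed in the problem or answer text.
Target oxide masses per 1000 lb vitreous product:
  BaO: 3.974% × 1000 = 39.74 lb
  SrO: 3.293% × 1000 = 32.93 lb
  CaO: 3.960% × 1000 = 39.60 lb
  Na2O: 12.94% × 1000 = 129.4 lb
  Al2O3: 24.83% × 1000 = 248.3 lb
  SiO2: 51.01% × 1000 = 510.1 lb
Checking each oxide sum given the weights on record, under the basis named above (each sum matches its target mass within answer rounding):
  BaO: 51.18·0.7765 = 39.74 lb (target 39.74 lb)
  SrO: 47.18·0.6980 = 32.93 lb (target 32.93 lb)
  CaO: 83.65·0.4734 = 39.60 lb (target 39.60 lb)
  Na2O: 688.4·0.1122 + 120.6·0.4326 = 129.4 lb (target 129.4 lb)
  Al2O3: 112.9·0.9960 + 688.4·0.1973 = 248.3 lb (target 248.3 lb)
  SiO2: 688.4·0.6774 + 83.65·0.5236 = 510.1 lb (target 510.1 lb)
Auditing the glass mass value: batch total minus LOI = 1000 lb (oxide target masses add up to 1000 lb; with the basis standing at 1000 lb — differing by rounding only).
Adding the batch up: Σ batch = 1104 lb; LOI loss = Σ batch·LOI = 103.8 lb; glass ÷ batch gives a yield of 90.59%.

Revised batch per 1000 lb vitreous product:
  Strontium carbonate: 47.18 lb
  Alumina: 112.9 lb
  BaCO3: 51.18 lb
  Soda feldspar: 688.4 lb
  CaSiO3: 83.65 lb
  Sodium sulfate: 120.6 lb
Total batch = 1104 lb; LOI loss = 103.8 lb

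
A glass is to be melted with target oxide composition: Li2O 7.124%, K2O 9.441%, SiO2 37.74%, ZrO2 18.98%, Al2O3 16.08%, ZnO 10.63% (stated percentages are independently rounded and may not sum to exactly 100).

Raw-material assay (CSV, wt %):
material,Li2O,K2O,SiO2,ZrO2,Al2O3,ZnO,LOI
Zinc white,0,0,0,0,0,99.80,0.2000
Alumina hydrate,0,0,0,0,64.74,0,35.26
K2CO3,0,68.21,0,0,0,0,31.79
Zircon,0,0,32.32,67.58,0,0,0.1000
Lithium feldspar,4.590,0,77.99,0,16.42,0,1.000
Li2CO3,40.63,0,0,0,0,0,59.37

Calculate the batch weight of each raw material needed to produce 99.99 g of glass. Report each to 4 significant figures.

The intermediate values are shown, rounded to 4 significant figures, as written. All arithmetic holds full float precision in all steps. Each reported value is rounded exactly once. The derived quantities, including LOI, totals, six oxide percentages, yield, net glass mass, are carried using the weight values for 99.99 g of glass at full precision, exactly as printed in the question or the answer.
Target masses of each oxide per 99.99 g glass:
  Li2O: 7.124% × 99.99 = 7.123 g
  K2O: 9.441% × 99.99 = 9.440 g
  SiO2: 37.74% × 99.99 = 37.74 g
  ZrO2: 18.98% × 99.99 = 18.98 g
  Al2O3: 16.08% × 99.99 = 16.08 g
  ZnO: 10.63% × 99.99 = 10.63 g
Checking each oxide sum applying the batch weights above, at the basis given (target by target, the sums agree net of answer rounding effects):
  Li2O: 36.75·0.04590 + 13.38·0.4063 = 7.123 g (target 7.123 g)
  K2O: 13.84·0.6821 = 9.440 g (target 9.440 g)
  SiO2: 28.08·0.3232 + 36.75·0.7799 = 37.74 g (target 37.74 g)
  ZrO2: 28.08·0.6758 = 18.98 g (target 18.98 g)
  Al2O3: 15.51·0.6474 + 36.75·0.1642 = 16.08 g (target 16.08 g)
  ZnO: 10.65·0.9980 = 10.63 g (target 10.63 g)
Glass-mass closure: total charge less LOI = 99.98 g (oxide target masses add up to 99.99 g; versus the stated basis of 99.99 g — rounding explains the deltas).
Batch grand total — Σ batch = 118.2 g; LOI loss = Σ batch·LOI = 18.23 g; yield = glass ÷ total batch = 84.58%.

Batch per 99.99 g glass:
  Zinc white: 10.65 g
  Alumina hydrate: 15.51 g
  K2CO3: 13.84 g
  Zircon: 28.08 g
  Lithium feldspar: 36.75 g
  Li2CO3: 13.38 g
Total batch = 118.2 g; LOI loss = 18.23 g; yield = 84.58%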